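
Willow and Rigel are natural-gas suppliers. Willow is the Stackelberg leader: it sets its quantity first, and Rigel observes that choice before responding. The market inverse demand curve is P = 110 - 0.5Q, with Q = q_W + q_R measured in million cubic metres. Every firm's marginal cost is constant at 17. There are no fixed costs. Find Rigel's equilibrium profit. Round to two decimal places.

1081.13

The follower Rigel best-responds to any q_W: π_R = (110 - 0.5Q)q_R - 17q_R.
∂π_R/∂q_R = 93 - (1/2)q_W - q_R = 0 gives the reaction function q_R = (93 - (1/2)q_W).
Willow substitutes q_R(q_W) into its own profit: π_W = q_W(110 - (1/2)q_W - (93 - (1/2)q_W)/2) - 17q_W = (127/2 - (1/4)q_W)q_W - 17q_W.
The leader's first-order condition 93/2 - (1/2)q_W = 0 yields q_W = 93.
Then q_R = (93 - (1/2)·93) = 93/2.
Price P = 110 - (1/2)·(279/2) = 161/4.
Rigel's profit: (161/4 - 17)·(93/2) = 1081.1250.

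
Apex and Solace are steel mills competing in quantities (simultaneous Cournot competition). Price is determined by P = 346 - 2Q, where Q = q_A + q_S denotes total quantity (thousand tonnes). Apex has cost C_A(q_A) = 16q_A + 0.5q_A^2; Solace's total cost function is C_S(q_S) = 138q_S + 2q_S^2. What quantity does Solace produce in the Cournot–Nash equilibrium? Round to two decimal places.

Apex's profit: π_A = (346 - 2Q)q_A - (16q_A + (1/2)q_A²). Setting ∂π_A/∂q_A = 0: 330 - 5q_A - 2(q_S) = 0.
Solace's first-order condition: 208 - 8q_S - 2(q_A) = 0.
So q_A = (330 - 2q_S)/5 and q_S = (208 - 2q_A)/8.
Solving the pair: q_A = 556/9, q_S = 95/9.

10.56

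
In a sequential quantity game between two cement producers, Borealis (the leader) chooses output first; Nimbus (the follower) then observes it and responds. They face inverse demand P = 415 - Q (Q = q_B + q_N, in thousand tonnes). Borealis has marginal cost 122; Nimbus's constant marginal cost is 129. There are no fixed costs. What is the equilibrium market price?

197

The follower Nimbus best-responds to any q_B: π_N = (415 - Q)q_N - 129q_N.
∂π_N/∂q_N = 286 - q_B - 2q_N = 0 gives the reaction function q_N = (286 - q_B)/2.
The leader anticipates this reaction. Substituting into P = 415 - Q gives P = 272 - (1/2)q_B, so π_B = (272 - (1/2)q_B)q_B - 122q_B.
Maximising: ∂π_B/∂q_B = 150 - q_B = 0, giving q_B = 150.
Then q_N = (286 - 150)/2 = 68.
Total output Q = 218, so price P = 415 - 218 = 197.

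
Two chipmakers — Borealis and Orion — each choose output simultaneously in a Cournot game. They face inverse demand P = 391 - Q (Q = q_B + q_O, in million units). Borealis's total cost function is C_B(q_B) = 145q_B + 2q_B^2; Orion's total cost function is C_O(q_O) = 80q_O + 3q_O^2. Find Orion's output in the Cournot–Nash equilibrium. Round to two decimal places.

Borealis's profit: π_B = (391 - Q)q_B - (145q_B + 2q_B²). Setting ∂π_B/∂q_B = 0: 246 - 6q_B - (q_O) = 0.
Orion's profit: π_O = (391 - Q)q_O - (80q_O + 3q_O²). Setting ∂π_O/∂q_O = 0: 311 - 8q_O - (q_B) = 0.
So q_B = (246 - q_O)/6 and q_O = (311 - q_B)/8.
Solving the pair: q_B = 1657/47, q_O = 1620/47.

34.47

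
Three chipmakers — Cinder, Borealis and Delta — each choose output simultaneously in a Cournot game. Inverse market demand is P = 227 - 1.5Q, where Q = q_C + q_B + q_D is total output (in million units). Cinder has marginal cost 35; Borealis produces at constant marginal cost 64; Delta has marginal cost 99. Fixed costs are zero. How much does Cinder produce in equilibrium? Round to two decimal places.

Cinder's profit: π_C = (227 - 1.5Q)q_C - (35q_C). Setting ∂π_C/∂q_C = 0: 192 - 3q_C - (3/2)(q_B + q_D) = 0.
Borealis's first-order condition: 163 - 3q_B - (3/2)(q_C + q_D) = 0.
Delta's profit: π_D = (227 - 1.5Q)q_D - (99q_D). Setting ∂π_D/∂q_D = 0: 128 - 3q_D - (3/2)(q_C + q_B) = 0.
Adding the 3 first-order conditions: 483 − 6Q = 0, so Q = 161/2.
Back-substituting: q_C = (192 − 483/4)/(3/2) = 95/2, q_B = (163 − 483/4)/(3/2) = 169/6, q_D = (128 − 483/4)/(3/2) = 29/6.

47.50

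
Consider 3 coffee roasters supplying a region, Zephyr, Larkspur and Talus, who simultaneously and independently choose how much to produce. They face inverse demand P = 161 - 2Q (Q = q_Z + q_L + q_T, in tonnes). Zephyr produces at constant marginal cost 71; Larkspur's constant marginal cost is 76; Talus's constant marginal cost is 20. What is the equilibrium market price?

82

Zephyr's profit: π_Z = (161 - 2Q)q_Z - (71q_Z). Setting ∂π_Z/∂q_Z = 0: 90 - 4q_Z - 2(q_L + q_T) = 0.
Larkspur's first-order condition: 85 - 4q_L - 2(q_Z + q_T) = 0.
Talus's profit: π_T = (161 - 2Q)q_T - (20q_T). Setting ∂π_T/∂q_T = 0: 141 - 4q_T - 2(q_Z + q_L) = 0.
Adding the 3 conditions: 316 − 4Q − 4Q = 0, i.e. Q = 79/2.
Back-substituting: q_Z = (90 − 79)/2 = 11/2, q_L = (85 − 79)/2 = 3, q_T = (141 − 79)/2 = 31.
Total output Q = 79/2, so price P = 161 - 2·(79/2) = 82.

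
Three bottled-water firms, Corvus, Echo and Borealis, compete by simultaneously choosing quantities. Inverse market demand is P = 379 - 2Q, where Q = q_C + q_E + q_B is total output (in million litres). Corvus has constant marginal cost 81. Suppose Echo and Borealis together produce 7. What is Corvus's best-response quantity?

With rivals' combined output fixed at 7, Corvus's profit is π_C = (379 - 2·7 - 2q_C)q_C - (81q_C) = (365 - 2q_C)q_C - (81q_C).
∂π_C/∂q_C = 284 - 4q_C = 0, so q_C = 71.

71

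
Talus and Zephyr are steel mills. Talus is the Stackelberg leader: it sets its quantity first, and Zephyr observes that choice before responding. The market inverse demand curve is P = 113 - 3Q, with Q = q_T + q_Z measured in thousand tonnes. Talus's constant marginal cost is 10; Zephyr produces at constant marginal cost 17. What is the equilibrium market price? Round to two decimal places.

37.50

Solve by backward induction. Given q_T, the follower Zephyr maximises π_Z = (113 - 3q_T - 3q_Z)q_Z - 17q_Z.
∂π_Z/∂q_Z = 96 - 3q_T - 6q_Z = 0 gives the reaction function q_Z = (96 - 3q_T)/6.
The leader anticipates this reaction. Substituting into P = 113 - 3Q gives P = 65 - (3/2)q_T, so π_T = (65 - (3/2)q_T)q_T - 10q_T.
Leader FOC: 55 - 3q_T = 0, so q_T = 55/3.
Then q_Z = (96 - 3·(55/3))/6 = 41/6.
Total output Q = 151/6, so price P = 113 - 3·(151/6) = 75/2.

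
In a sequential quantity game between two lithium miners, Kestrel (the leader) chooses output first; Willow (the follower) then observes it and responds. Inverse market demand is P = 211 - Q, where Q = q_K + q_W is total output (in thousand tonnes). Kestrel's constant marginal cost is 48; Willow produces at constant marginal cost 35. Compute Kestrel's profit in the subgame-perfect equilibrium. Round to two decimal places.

2812.50

The follower Willow best-responds to any q_K: π_W = (211 - Q)q_W - 35q_W.
∂π_W/∂q_W = 176 - q_K - 2q_W = 0 gives the reaction function q_W = (176 - q_K)/2.
The leader anticipates this reaction. Substituting into P = 211 - Q gives P = 123 - (1/2)q_K, so π_K = (123 - (1/2)q_K)q_K - 48q_K.
Leader FOC: 75 - q_K = 0, so q_K = 75.
Then q_W = (176 - 75)/2 = 101/2.
Price P = 211 - 251/2 = 171/2.
Kestrel's profit: (171/2 - 48)·75 = 2812.5000.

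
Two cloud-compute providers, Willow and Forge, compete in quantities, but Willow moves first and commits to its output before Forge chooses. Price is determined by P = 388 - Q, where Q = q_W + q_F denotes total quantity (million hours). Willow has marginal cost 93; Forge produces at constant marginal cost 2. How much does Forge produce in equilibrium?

The follower Forge best-responds to any q_W: π_F = (388 - Q)q_F - 2q_F.
Follower FOC: 386 - q_W - 2q_F = 0, so q_F(q_W) = (386 - q_W)/2.
Willow substitutes q_F(q_W) into its own profit: π_W = q_W(388 - q_W - (386 - q_W)/2) - 93q_W = (195 - (1/2)q_W)q_W - 93q_W.
Maximising: ∂π_W/∂q_W = 102 - q_W = 0, giving q_W = 102.
Then q_F = (386 - 102)/2 = 142.

142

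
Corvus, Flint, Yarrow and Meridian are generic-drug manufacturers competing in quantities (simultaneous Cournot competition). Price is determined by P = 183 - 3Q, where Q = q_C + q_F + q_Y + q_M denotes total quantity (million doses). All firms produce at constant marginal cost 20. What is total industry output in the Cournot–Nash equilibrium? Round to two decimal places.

A representative firm's profit is π_i = q_i(183 - 3Q) - 20q_i.
First-order condition (treating rivals' output as given): 163 - 6q_i - 3·Σ_{j≠i} q_j = 0.
With identical firms every q_j equals q_i, so Σ_{j≠i} q_j = 3q_i and 163 = 15q_i, giving q_i = 163/15.
Total output Q = 163/15 + 163/15 + 163/15 + 163/15 = 652/15.

43.47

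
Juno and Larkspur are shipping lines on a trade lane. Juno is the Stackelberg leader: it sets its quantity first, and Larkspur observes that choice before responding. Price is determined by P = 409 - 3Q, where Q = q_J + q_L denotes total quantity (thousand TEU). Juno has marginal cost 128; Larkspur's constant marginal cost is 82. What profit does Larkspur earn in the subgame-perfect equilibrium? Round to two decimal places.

3657.52

The follower Larkspur best-responds to any q_J: π_L = (409 - 3Q)q_L - 82q_L.
Setting the follower's marginal profit to zero, 327 - 3q_J - 6q_L = 0, i.e. q_L = (327 - 3q_J)/6.
Juno substitutes q_L(q_J) into its own profit: π_J = q_J(409 - 3q_J - (327 - 3q_J)/2) - 128q_J = (491/2 - (3/2)q_J)q_J - 128q_J.
Leader FOC: 235/2 - 3q_J = 0, so q_J = 235/6.
Then q_L = (327 - 3·(235/6))/6 = 419/12.
Price P = 409 - 3·(889/12) = 747/4.
Larkspur's profit: (747/4 - 82)·(419/12) = 3657.5208.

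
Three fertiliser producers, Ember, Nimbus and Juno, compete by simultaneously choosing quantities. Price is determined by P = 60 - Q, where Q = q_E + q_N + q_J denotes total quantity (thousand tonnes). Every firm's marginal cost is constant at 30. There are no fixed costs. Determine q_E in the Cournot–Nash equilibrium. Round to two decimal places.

Each firm earns π_i = (60 - Q)q_i - 30q_i.
Setting ∂π_i/∂q_i = 0 with rivals' quantities fixed: 30 - 2q_i - Σ_{j≠i} q_j = 0.
By symmetry each firm produces the same amount; substituting Σ_{j≠i} q_j = 2q_i yields q_i = 30/4 = 15/2.

7.50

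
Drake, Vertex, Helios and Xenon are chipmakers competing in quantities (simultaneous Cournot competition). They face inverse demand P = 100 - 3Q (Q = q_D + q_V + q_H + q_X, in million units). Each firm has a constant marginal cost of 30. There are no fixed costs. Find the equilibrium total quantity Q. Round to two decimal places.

A representative firm's profit is π_i = q_i(100 - 3Q) - 30q_i.
First-order condition (treating rivals' output as given): 70 - 6q_i - 3·Σ_{j≠i} q_j = 0.
With identical firms every q_j equals q_i, so Σ_{j≠i} q_j = 3q_i and 70 = 15q_i, giving q_i = 14/3.
Total output Q = 14/3 + 14/3 + 14/3 + 14/3 = 56/3.

18.67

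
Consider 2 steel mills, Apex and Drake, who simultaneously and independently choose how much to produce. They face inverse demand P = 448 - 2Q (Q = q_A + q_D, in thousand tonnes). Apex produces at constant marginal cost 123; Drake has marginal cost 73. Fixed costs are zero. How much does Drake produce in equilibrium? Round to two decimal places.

Apex's profit: π_A = (448 - 2Q)q_A - (123q_A). Setting ∂π_A/∂q_A = 0: 325 - 4q_A - 2(q_D) = 0.
Drake's profit: π_D = (448 - 2Q)q_D - (73q_D). Setting ∂π_D/∂q_D = 0: 375 - 4q_D - 2(q_A) = 0.
Rearranging gives the reaction functions q_A = (325 - 2q_D)/4 and q_D = (375 - 2q_A)/4.
Solving the pair: q_A = 275/6, q_D = 425/6.

70.83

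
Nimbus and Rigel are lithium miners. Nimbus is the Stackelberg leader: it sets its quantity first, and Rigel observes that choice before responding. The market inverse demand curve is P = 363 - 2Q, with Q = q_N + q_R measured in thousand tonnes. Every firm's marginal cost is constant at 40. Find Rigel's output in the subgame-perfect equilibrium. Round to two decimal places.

The follower Rigel best-responds to any q_N: π_R = (363 - 2Q)q_R - 40q_R.
∂π_R/∂q_R = 323 - 2q_N - 4q_R = 0 gives the reaction function q_R = (323 - 2q_N)/4.
Nimbus substitutes q_R(q_N) into its own profit: π_N = q_N(363 - 2q_N - (323 - 2q_N)/2) - 40q_N = (403/2 - q_N)q_N - 40q_N.
Maximising: ∂π_N/∂q_N = 323/2 - 2q_N = 0, giving q_N = 323/4.
Then q_R = (323 - 2·(323/4))/4 = 323/8.

40.38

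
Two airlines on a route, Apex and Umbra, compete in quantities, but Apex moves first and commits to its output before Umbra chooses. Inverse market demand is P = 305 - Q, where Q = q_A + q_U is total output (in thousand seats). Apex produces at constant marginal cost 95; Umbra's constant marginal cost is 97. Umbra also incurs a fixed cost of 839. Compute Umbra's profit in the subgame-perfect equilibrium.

Solve by backward induction. Given q_A, the follower Umbra maximises π_U = (305 - q_A - q_U)q_U - 97q_U.
Follower FOC: 208 - q_A - 2q_U = 0, so q_U(q_A) = (208 - q_A)/2.
The leader anticipates this reaction. Substituting into P = 305 - Q gives P = 201 - (1/2)q_A, so π_A = (201 - (1/2)q_A)q_A - 95q_A.
The leader's first-order condition 106 - q_A = 0 yields q_A = 106.
Then q_U = (208 - 106)/2 = 51.
Price P = 305 - 157 = 148.
Umbra's profit: (148 - 97)·51 - 839 = 1762.

1762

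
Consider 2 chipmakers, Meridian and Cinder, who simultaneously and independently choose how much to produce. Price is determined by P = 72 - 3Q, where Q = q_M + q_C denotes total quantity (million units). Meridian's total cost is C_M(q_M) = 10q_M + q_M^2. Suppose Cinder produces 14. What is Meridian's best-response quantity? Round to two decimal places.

2.50

With the rival's output fixed at 14, Meridian's profit is π_M = (72 - 3·14 - 3q_M)q_M - (10q_M + q_M²) = (30 - 3q_M)q_M - (10q_M + q_M²).
∂π_M/∂q_M = 20 - 8q_M = 0, so q_M = 5/2.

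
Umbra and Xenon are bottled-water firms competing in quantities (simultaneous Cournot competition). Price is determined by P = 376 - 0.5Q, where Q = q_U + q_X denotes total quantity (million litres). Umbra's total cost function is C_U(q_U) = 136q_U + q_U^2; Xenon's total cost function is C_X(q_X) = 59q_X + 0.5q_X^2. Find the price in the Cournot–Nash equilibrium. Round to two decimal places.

275.78

Umbra's profit: π_U = (376 - 0.5Q)q_U - (136q_U + q_U²). Setting ∂π_U/∂q_U = 0: 240 - 3q_U - (1/2)(q_X) = 0.
Xenon's profit: π_X = (376 - 0.5Q)q_X - (59q_X + (1/2)q_X²). Setting ∂π_X/∂q_X = 0: 317 - 2q_X - (1/2)(q_U) = 0.
So q_U = (240 - (1/2)q_X)/3 and q_X = (317 - (1/2)q_U)/2.
Substituting one into the other gives q_U = 1286/23 and q_X = 144.5217.
Total output Q = 200.4348, so price P = 376 - (1/2)·200.4348 = 275.7826.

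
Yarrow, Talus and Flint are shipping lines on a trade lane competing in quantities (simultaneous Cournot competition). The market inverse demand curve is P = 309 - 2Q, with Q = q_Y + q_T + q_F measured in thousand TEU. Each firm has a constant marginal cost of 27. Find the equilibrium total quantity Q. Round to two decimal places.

Each firm earns π_i = (309 - 2Q)q_i - 27q_i.
First-order condition (treating rivals' output as given): 282 - 4q_i - 2·Σ_{j≠i} q_j = 0.
With identical firms every q_j equals q_i, so Σ_{j≠i} q_j = 2q_i and 282 = 8q_i, giving q_i = 141/4.
Total output Q = 141/4 + 141/4 + 141/4 = 423/4.

105.75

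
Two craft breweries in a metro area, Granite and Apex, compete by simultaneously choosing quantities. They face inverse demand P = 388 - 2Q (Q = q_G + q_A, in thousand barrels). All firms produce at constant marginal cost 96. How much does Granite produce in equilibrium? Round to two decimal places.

48.67

A representative firm's profit is π_i = q_i(388 - 2Q) - 96q_i.
First-order condition (treating rivals' output as given): 292 - 4q_i - 2q_j = 0.
With identical firms every q_j equals q_i, so q_j = q_i and 292 = 6q_i, giving q_i = 146/3.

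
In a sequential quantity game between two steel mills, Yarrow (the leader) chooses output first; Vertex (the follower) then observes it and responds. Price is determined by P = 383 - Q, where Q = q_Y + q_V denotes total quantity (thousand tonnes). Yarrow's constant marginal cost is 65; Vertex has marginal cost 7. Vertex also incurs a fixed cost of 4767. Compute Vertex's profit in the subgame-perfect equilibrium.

Solve by backward induction. Given q_Y, the follower Vertex maximises π_V = (383 - q_Y - q_V)q_V - 7q_V.
Setting the follower's marginal profit to zero, 376 - q_Y - 2q_V = 0, i.e. q_V = (376 - q_Y)/2.
The leader anticipates this reaction. Substituting into P = 383 - Q gives P = 195 - (1/2)q_Y, so π_Y = (195 - (1/2)q_Y)q_Y - 65q_Y.
Leader FOC: 130 - q_Y = 0, so q_Y = 130.
Then q_V = (376 - 130)/2 = 123.
Price P = 383 - 253 = 130.
Vertex's profit: (130 - 7)·123 - 4767 = 10362.

10362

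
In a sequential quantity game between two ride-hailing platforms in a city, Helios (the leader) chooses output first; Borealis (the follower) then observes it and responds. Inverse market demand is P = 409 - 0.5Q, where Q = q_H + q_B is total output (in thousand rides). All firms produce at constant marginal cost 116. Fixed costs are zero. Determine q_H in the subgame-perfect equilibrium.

293

The follower Borealis best-responds to any q_H: π_B = (409 - 0.5Q)q_B - 116q_B.
Follower FOC: 293 - (1/2)q_H - q_B = 0, so q_B(q_H) = (293 - (1/2)q_H).
The leader anticipates this reaction. Substituting into P = 409 - 0.5Q gives P = 525/2 - (1/4)q_H, so π_H = (525/2 - (1/4)q_H)q_H - 116q_H.
Leader FOC: 293/2 - (1/2)q_H = 0, so q_H = 293.
Then q_B = (293 - (1/2)·293) = 293/2.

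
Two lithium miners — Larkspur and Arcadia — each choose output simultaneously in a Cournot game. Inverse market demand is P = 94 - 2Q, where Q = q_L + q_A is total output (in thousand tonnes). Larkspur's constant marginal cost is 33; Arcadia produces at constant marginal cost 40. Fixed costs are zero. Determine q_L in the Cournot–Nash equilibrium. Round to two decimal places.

Larkspur's profit: π_L = (94 - 2Q)q_L - (33q_L). Setting ∂π_L/∂q_L = 0: 61 - 4q_L - 2(q_A) = 0.
Arcadia's first-order condition: 54 - 4q_A - 2(q_L) = 0.
So q_L = (61 - 2q_A)/4 and q_A = (54 - 2q_L)/4.
Solving the pair: q_L = 34/3, q_A = 47/6.

11.33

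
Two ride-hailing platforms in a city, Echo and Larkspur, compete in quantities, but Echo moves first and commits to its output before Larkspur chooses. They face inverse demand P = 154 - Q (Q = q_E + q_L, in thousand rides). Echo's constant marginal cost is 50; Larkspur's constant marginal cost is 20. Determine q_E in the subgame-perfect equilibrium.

37

The follower Larkspur best-responds to any q_E: π_L = (154 - Q)q_L - 20q_L.
Follower FOC: 134 - q_E - 2q_L = 0, so q_L(q_E) = (134 - q_E)/2.
The leader anticipates this reaction. Substituting into P = 154 - Q gives P = 87 - (1/2)q_E, so π_E = (87 - (1/2)q_E)q_E - 50q_E.
The leader's first-order condition 37 - q_E = 0 yields q_E = 37.
Then q_L = (134 - 37)/2 = 97/2.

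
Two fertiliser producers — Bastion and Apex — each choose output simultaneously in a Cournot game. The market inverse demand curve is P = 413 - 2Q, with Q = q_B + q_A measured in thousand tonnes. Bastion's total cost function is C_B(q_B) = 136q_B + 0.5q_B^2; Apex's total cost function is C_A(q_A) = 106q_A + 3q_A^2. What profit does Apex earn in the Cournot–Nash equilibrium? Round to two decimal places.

Bastion's profit: π_B = (413 - 2Q)q_B - (136q_B + (1/2)q_B²). Setting ∂π_B/∂q_B = 0: 277 - 5q_B - 2(q_A) = 0.
Apex's profit: π_A = (413 - 2Q)q_A - (106q_A + 3q_A²). Setting ∂π_A/∂q_A = 0: 307 - 10q_A - 2(q_B) = 0.
Best responses: q_B = (277 - 2q_A)/5, q_A = (307 - 2q_B)/10.
Substituting one into the other gives q_B = 1078/23 and q_A = 981/46.
Price P = 413 - 2·68.1957 = 276.6087.
Apex's profit: 276.6087·(981/46) - 106·(981/46) - 3(981/46)² = 2274.0099.

2274.01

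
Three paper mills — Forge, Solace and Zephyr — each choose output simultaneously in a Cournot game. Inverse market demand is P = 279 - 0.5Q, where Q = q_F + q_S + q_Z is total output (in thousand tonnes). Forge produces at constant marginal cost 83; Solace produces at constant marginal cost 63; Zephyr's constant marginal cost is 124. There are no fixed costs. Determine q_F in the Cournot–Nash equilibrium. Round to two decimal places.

Forge's profit: π_F = (279 - 0.5Q)q_F - (83q_F). Setting ∂π_F/∂q_F = 0: 196 - q_F - (1/2)(q_S + q_Z) = 0.
Solace's profit: π_S = (279 - 0.5Q)q_S - (63q_S). Setting ∂π_S/∂q_S = 0: 216 - q_S - (1/2)(q_F + q_Z) = 0.
Zephyr's profit: π_Z = (279 - 0.5Q)q_Z - (124q_Z). Setting ∂π_Z/∂q_Z = 0: 155 - q_Z - (1/2)(q_F + q_S) = 0.
Adding the 3 conditions: 567 − Q − Q = 0, i.e. Q = 567/2.
Back-substituting: q_F = (196 − 567/4)/(1/2) = 217/2, q_S = (216 − 567/4)/(1/2) = 297/2, q_Z = (155 − 567/4)/(1/2) = 53/2.

108.50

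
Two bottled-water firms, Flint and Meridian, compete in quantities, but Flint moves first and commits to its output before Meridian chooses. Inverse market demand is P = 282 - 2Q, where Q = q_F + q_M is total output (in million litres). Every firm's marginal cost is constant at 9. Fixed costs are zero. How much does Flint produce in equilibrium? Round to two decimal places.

68.25

Solve by backward induction. Given q_F, the follower Meridian maximises π_M = (282 - 2q_F - 2q_M)q_M - 9q_M.
Setting the follower's marginal profit to zero, 273 - 2q_F - 4q_M = 0, i.e. q_M = (273 - 2q_F)/4.
Flint substitutes q_M(q_F) into its own profit: π_F = q_F(282 - 2q_F - (273 - 2q_F)/2) - 9q_F = (291/2 - q_F)q_F - 9q_F.
Leader FOC: 273/2 - 2q_F = 0, so q_F = 273/4.
Then q_M = (273 - 2·(273/4))/4 = 273/8.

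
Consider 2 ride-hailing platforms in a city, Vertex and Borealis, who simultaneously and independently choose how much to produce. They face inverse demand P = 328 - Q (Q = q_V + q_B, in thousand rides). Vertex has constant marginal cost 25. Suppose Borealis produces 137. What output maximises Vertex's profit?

With the rival's output fixed at 137, Vertex's profit is π_V = (328 - 137 - q_V)q_V - (25q_V) = (191 - q_V)q_V - (25q_V).
∂π_V/∂q_V = 166 - 2q_V = 0, so q_V = 83.

83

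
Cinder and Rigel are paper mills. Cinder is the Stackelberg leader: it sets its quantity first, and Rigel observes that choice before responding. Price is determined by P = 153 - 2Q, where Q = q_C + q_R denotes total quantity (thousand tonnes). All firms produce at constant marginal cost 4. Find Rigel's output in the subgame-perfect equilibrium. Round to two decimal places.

18.63

The follower Rigel best-responds to any q_C: π_R = (153 - 2Q)q_R - 4q_R.
∂π_R/∂q_R = 149 - 2q_C - 4q_R = 0 gives the reaction function q_R = (149 - 2q_C)/4.
Cinder substitutes q_R(q_C) into its own profit: π_C = q_C(153 - 2q_C - (149 - 2q_C)/2) - 4q_C = (157/2 - q_C)q_C - 4q_C.
The leader's first-order condition 149/2 - 2q_C = 0 yields q_C = 149/4.
Then q_R = (149 - 2·(149/4))/4 = 149/8.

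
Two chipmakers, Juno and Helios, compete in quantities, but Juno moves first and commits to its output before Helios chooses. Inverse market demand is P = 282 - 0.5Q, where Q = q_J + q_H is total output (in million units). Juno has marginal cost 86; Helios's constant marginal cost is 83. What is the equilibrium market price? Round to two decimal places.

134.25

The follower Helios best-responds to any q_J: π_H = (282 - 0.5Q)q_H - 83q_H.
∂π_H/∂q_H = 199 - (1/2)q_J - q_H = 0 gives the reaction function q_H = (199 - (1/2)q_J).
Juno substitutes q_H(q_J) into its own profit: π_J = q_J(282 - (1/2)q_J - (199 - (1/2)q_J)/2) - 86q_J = (365/2 - (1/4)q_J)q_J - 86q_J.
The leader's first-order condition 193/2 - (1/2)q_J = 0 yields q_J = 193.
Then q_H = (199 - (1/2)·193) = 205/2.
Total output Q = 591/2, so price P = 282 - (1/2)·(591/2) = 537/4.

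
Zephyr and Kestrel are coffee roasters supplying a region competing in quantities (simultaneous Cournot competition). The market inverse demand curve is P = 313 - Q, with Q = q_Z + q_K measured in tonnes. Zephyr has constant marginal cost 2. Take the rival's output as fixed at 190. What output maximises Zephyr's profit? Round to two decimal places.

With the rival's output fixed at 190, Zephyr's profit is π_Z = (313 - 190 - q_Z)q_Z - (2q_Z) = (123 - q_Z)q_Z - (2q_Z).
∂π_Z/∂q_Z = 121 - 2q_Z = 0, so q_Z = 121/2.

60.50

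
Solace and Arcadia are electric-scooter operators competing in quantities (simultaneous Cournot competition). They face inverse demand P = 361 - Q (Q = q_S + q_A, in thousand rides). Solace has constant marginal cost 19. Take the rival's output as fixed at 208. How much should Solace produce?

67

With the rival's output fixed at 208, Solace's profit is π_S = (361 - 208 - q_S)q_S - (19q_S) = (153 - q_S)q_S - (19q_S).
∂π_S/∂q_S = 134 - 2q_S = 0, so q_S = 67.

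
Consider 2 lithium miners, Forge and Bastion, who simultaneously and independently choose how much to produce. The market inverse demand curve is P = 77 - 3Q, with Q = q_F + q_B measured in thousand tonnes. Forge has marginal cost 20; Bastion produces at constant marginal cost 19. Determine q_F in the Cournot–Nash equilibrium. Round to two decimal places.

Forge's profit: π_F = (77 - 3Q)q_F - (20q_F). Setting ∂π_F/∂q_F = 0: 57 - 6q_F - 3(q_B) = 0.
Bastion's first-order condition: 58 - 6q_B - 3(q_F) = 0.
So q_F = (57 - 3q_B)/6 and q_B = (58 - 3q_F)/6.
Substituting one into the other gives q_F = 56/9 and q_B = 59/9.

6.22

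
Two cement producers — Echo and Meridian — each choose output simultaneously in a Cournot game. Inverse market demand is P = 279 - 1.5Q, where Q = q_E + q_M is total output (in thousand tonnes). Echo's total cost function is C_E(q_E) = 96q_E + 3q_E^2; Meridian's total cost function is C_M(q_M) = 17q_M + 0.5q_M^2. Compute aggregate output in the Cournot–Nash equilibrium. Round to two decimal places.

71.78

Echo's profit: π_E = (279 - 1.5Q)q_E - (96q_E + 3q_E²). Setting ∂π_E/∂q_E = 0: 183 - 9q_E - (3/2)(q_M) = 0.
Meridian's first-order condition: 262 - 4q_M - (3/2)(q_E) = 0.
So q_E = (183 - (3/2)q_M)/9 and q_M = (262 - (3/2)q_E)/4.
Solving the pair: q_E = 452/45, q_M = 926/15.
Total output Q = 452/45 + 926/15 = 646/9.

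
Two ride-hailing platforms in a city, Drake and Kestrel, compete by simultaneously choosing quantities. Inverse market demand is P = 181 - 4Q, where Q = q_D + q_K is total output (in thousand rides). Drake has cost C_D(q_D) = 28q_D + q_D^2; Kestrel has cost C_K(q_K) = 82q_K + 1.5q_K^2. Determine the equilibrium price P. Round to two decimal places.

Drake's profit: π_D = (181 - 4Q)q_D - (28q_D + q_D²). Setting ∂π_D/∂q_D = 0: 153 - 10q_D - 4(q_K) = 0.
Kestrel's profit: π_K = (181 - 4Q)q_K - (82q_K + (3/2)q_K²). Setting ∂π_K/∂q_K = 0: 99 - 11q_K - 4(q_D) = 0.
Best responses: q_D = (153 - 4q_K)/10, q_K = (99 - 4q_D)/11.
Substituting one into the other gives q_D = 1287/94 and q_K = 189/47.
Total output Q = 1665/94, so price P = 181 - 4·(1665/94) = 110.1489.

110.15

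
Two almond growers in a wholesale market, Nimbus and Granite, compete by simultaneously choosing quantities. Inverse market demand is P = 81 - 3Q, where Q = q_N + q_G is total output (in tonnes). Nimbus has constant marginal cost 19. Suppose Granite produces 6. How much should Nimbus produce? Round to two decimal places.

With the rival's output fixed at 6, Nimbus's profit is π_N = (81 - 3·6 - 3q_N)q_N - (19q_N) = (63 - 3q_N)q_N - (19q_N).
∂π_N/∂q_N = 44 - 6q_N = 0, so q_N = 22/3.

7.33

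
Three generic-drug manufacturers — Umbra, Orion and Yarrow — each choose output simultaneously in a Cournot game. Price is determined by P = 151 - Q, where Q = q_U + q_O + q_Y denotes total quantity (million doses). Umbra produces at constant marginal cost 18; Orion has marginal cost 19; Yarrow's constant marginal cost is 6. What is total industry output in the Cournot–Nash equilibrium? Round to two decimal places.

Umbra's profit: π_U = (151 - Q)q_U - (18q_U). Setting ∂π_U/∂q_U = 0: 133 - 2q_U - (q_O + q_Y) = 0.
Orion's profit: π_O = (151 - Q)q_O - (19q_O). Setting ∂π_O/∂q_O = 0: 132 - 2q_O - (q_U + q_Y) = 0.
Yarrow's first-order condition: 145 - 2q_Y - (q_U + q_O) = 0.
Summing all 3 equations gives 410 − 4Q = 0, hence Q = 205/2.
Back-substituting: q_U = (133 − 205/2) = 61/2, q_O = (132 − 205/2) = 59/2, q_Y = (145 − 205/2) = 85/2.
Total output Q = 61/2 + 59/2 + 85/2 = 205/2.

102.50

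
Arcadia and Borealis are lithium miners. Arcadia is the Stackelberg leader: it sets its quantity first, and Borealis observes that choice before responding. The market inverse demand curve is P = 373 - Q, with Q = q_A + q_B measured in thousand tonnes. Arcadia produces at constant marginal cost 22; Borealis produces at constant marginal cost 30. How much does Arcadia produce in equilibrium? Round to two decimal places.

The follower Borealis best-responds to any q_A: π_B = (373 - Q)q_B - 30q_B.
Follower FOC: 343 - q_A - 2q_B = 0, so q_B(q_A) = (343 - q_A)/2.
The leader anticipates this reaction. Substituting into P = 373 - Q gives P = 403/2 - (1/2)q_A, so π_A = (403/2 - (1/2)q_A)q_A - 22q_A.
Maximising: ∂π_A/∂q_A = 359/2 - q_A = 0, giving q_A = 359/2.
Then q_B = (343 - 359/2)/2 = 327/4.

179.50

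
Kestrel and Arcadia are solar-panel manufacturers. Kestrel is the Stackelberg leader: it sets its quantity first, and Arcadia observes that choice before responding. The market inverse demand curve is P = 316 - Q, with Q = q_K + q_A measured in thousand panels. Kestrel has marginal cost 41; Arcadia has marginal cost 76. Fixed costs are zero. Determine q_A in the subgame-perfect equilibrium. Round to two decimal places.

42.50

Solve by backward induction. Given q_K, the follower Arcadia maximises π_A = (316 - q_K - q_A)q_A - 76q_A.
Follower FOC: 240 - q_K - 2q_A = 0, so q_A(q_K) = (240 - q_K)/2.
Kestrel substitutes q_A(q_K) into its own profit: π_K = q_K(316 - q_K - (240 - q_K)/2) - 41q_K = (196 - (1/2)q_K)q_K - 41q_K.
Leader FOC: 155 - q_K = 0, so q_K = 155.
Then q_A = (240 - 155)/2 = 85/2.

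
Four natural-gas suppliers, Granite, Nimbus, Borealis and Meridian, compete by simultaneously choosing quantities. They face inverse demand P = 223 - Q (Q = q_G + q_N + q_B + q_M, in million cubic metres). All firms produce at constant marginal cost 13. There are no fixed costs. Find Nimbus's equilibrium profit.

A representative firm's profit is π_i = q_i(223 - Q) - 13q_i.
Setting ∂π_i/∂q_i = 0 with rivals' quantities fixed: 210 - 2q_i - Σ_{j≠i} q_j = 0.
By symmetry each firm produces the same amount; substituting Σ_{j≠i} q_j = 3q_i yields q_i = 210/5 = 42.
Price P = 223 - 168 = 55.
Nimbus's profit: (55 - 13)·42 = 1764.

1764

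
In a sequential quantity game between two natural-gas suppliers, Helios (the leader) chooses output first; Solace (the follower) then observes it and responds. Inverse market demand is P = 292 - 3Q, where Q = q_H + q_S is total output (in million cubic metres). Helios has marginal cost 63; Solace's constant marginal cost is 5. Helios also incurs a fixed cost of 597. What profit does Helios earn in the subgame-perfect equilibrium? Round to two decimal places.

621.38

The follower Solace best-responds to any q_H: π_S = (292 - 3Q)q_S - 5q_S.
∂π_S/∂q_S = 287 - 3q_H - 6q_S = 0 gives the reaction function q_S = (287 - 3q_H)/6.
The leader anticipates this reaction. Substituting into P = 292 - 3Q gives P = 297/2 - (3/2)q_H, so π_H = (297/2 - (3/2)q_H)q_H - 63q_H.
Leader FOC: 171/2 - 3q_H = 0, so q_H = 57/2.
Then q_S = (287 - 3·(57/2))/6 = 403/12.
Price P = 292 - 3·(745/12) = 423/4.
Helios's profit: (423/4 - 63)·(57/2) - 597 = 621.3750.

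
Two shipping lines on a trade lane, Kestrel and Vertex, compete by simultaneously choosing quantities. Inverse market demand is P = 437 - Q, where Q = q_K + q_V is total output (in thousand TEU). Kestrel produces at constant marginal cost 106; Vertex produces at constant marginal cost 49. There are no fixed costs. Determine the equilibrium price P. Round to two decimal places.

197.33

Kestrel's profit: π_K = (437 - Q)q_K - (106q_K). Setting ∂π_K/∂q_K = 0: 331 - 2q_K - (q_V) = 0.
Vertex's first-order condition: 388 - 2q_V - (q_K) = 0.
Rearranging gives the reaction functions q_K = (331 - q_V)/2 and q_V = (388 - q_K)/2.
Substituting one into the other gives q_K = 274/3 and q_V = 445/3.
Total output Q = 719/3, so price P = 437 - 719/3 = 592/3.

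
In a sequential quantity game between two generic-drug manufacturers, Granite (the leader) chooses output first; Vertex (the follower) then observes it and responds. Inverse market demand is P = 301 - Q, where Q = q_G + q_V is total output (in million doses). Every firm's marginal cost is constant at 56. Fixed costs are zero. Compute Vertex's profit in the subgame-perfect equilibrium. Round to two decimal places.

3751.56

The follower Vertex best-responds to any q_G: π_V = (301 - Q)q_V - 56q_V.
∂π_V/∂q_V = 245 - q_G - 2q_V = 0 gives the reaction function q_V = (245 - q_G)/2.
The leader anticipates this reaction. Substituting into P = 301 - Q gives P = 357/2 - (1/2)q_G, so π_G = (357/2 - (1/2)q_G)q_G - 56q_G.
Maximising: ∂π_G/∂q_G = 245/2 - q_G = 0, giving q_G = 245/2.
Then q_V = (245 - 245/2)/2 = 245/4.
Price P = 301 - 735/4 = 469/4.
Vertex's profit: (469/4 - 56)·(245/4) = 3751.5625.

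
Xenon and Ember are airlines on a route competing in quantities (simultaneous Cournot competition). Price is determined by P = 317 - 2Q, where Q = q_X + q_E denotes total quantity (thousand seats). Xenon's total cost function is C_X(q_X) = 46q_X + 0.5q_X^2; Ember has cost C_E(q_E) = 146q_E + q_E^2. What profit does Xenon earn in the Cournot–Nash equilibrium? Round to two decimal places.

6097.10

Xenon's profit: π_X = (317 - 2Q)q_X - (46q_X + (1/2)q_X²). Setting ∂π_X/∂q_X = 0: 271 - 5q_X - 2(q_E) = 0.
Ember's profit: π_E = (317 - 2Q)q_E - (146q_E + q_E²). Setting ∂π_E/∂q_E = 0: 171 - 6q_E - 2(q_X) = 0.
Best responses: q_X = (271 - 2q_E)/5, q_E = (171 - 2q_X)/6.
Solving the pair: q_X = 642/13, q_E = 313/26.
Price P = 317 - 2·(1597/26) = 194.1538.
Xenon's profit: 194.1538·(642/13) - 46·(642/13) - (1/2)(642/13)² = 6097.1006.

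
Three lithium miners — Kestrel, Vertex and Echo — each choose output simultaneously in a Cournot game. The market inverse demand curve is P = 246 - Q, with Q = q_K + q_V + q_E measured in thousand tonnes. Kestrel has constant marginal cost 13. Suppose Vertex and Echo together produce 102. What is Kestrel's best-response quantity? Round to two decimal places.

With rivals' combined output fixed at 102, Kestrel's profit is π_K = (246 - 102 - q_K)q_K - (13q_K) = (144 - q_K)q_K - (13q_K).
∂π_K/∂q_K = 131 - 2q_K = 0, so q_K = 131/2.

65.50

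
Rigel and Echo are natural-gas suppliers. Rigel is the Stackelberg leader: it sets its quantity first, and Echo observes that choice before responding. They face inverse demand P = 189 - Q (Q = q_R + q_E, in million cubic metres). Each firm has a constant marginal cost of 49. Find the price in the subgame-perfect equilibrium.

Solve by backward induction. Given q_R, the follower Echo maximises π_E = (189 - q_R - q_E)q_E - 49q_E.
Setting the follower's marginal profit to zero, 140 - q_R - 2q_E = 0, i.e. q_E = (140 - q_R)/2.
Rigel substitutes q_E(q_R) into its own profit: π_R = q_R(189 - q_R - (140 - q_R)/2) - 49q_R = (119 - (1/2)q_R)q_R - 49q_R.
The leader's first-order condition 70 - q_R = 0 yields q_R = 70.
Then q_E = (140 - 70)/2 = 35.
Total output Q = 105, so price P = 189 - 105 = 84.

84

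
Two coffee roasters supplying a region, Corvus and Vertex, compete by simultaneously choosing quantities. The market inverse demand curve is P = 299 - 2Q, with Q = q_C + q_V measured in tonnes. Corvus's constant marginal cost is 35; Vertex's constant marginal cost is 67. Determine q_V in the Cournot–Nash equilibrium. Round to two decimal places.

Corvus's profit: π_C = (299 - 2Q)q_C - (35q_C). Setting ∂π_C/∂q_C = 0: 264 - 4q_C - 2(q_V) = 0.
Vertex's first-order condition: 232 - 4q_V - 2(q_C) = 0.
Rearranging gives the reaction functions q_C = (264 - 2q_V)/4 and q_V = (232 - 2q_C)/4.
Solving the pair: q_C = 148/3, q_V = 100/3.

33.33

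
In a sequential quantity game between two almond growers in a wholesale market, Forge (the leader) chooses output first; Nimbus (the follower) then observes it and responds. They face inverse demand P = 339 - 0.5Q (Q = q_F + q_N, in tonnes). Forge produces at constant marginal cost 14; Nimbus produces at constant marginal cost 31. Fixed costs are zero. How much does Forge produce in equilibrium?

342

The follower Nimbus best-responds to any q_F: π_N = (339 - 0.5Q)q_N - 31q_N.
∂π_N/∂q_N = 308 - (1/2)q_F - q_N = 0 gives the reaction function q_N = (308 - (1/2)q_F).
The leader anticipates this reaction. Substituting into P = 339 - 0.5Q gives P = 185 - (1/4)q_F, so π_F = (185 - (1/4)q_F)q_F - 14q_F.
Maximising: ∂π_F/∂q_F = 171 - (1/2)q_F = 0, giving q_F = 342.
Then q_N = (308 - (1/2)·342) = 137.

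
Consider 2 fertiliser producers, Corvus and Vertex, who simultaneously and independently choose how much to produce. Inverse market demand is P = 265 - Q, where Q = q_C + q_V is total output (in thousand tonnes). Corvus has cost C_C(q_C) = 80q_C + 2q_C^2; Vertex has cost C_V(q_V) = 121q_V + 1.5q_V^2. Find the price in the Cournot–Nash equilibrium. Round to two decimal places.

214.66

Corvus's profit: π_C = (265 - Q)q_C - (80q_C + 2q_C²). Setting ∂π_C/∂q_C = 0: 185 - 6q_C - (q_V) = 0.
Vertex's profit: π_V = (265 - Q)q_V - (121q_V + (3/2)q_V²). Setting ∂π_V/∂q_V = 0: 144 - 5q_V - (q_C) = 0.
Best responses: q_C = (185 - q_V)/6, q_V = (144 - q_C)/5.
Solving the pair: q_C = 781/29, q_V = 679/29.
Total output Q = 1460/29, so price P = 265 - 1460/29 = 214.6552.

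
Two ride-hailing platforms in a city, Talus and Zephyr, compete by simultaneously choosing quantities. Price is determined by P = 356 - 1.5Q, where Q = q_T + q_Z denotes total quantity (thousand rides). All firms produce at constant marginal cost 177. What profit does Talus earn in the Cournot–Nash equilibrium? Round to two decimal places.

A representative firm's profit is π_i = q_i(356 - 1.5Q) - 177q_i.
Setting ∂π_i/∂q_i = 0 with rivals' quantities fixed: 179 - 3q_i - (3/2)q_j = 0.
By symmetry each firm produces the same amount; substituting q_j = q_i yields q_i = 179/(9/2) = 358/9.
Price P = 356 - (3/2)·(716/9) = 710/3.
Talus's profit: (710/3 - 177)·(358/9) = 2373.4074.

2373.41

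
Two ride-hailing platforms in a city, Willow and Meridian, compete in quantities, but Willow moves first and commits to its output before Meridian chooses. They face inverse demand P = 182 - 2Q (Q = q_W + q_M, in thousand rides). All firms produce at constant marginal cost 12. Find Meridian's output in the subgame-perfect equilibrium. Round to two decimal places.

The follower Meridian best-responds to any q_W: π_M = (182 - 2Q)q_M - 12q_M.
∂π_M/∂q_M = 170 - 2q_W - 4q_M = 0 gives the reaction function q_M = (170 - 2q_W)/4.
The leader anticipates this reaction. Substituting into P = 182 - 2Q gives P = 97 - q_W, so π_W = (97 - q_W)q_W - 12q_W.
The leader's first-order condition 85 - 2q_W = 0 yields q_W = 85/2.
Then q_M = (170 - 2·(85/2))/4 = 85/4.

21.25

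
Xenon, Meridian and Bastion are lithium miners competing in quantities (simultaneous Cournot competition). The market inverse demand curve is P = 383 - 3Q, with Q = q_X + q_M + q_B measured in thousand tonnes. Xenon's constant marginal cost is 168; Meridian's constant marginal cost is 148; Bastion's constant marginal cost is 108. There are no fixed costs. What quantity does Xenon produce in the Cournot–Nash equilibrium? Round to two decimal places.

11.25

Xenon's profit: π_X = (383 - 3Q)q_X - (168q_X). Setting ∂π_X/∂q_X = 0: 215 - 6q_X - 3(q_M + q_B) = 0.
Meridian's first-order condition: 235 - 6q_M - 3(q_X + q_B) = 0.
Bastion's first-order condition: 275 - 6q_B - 3(q_X + q_M) = 0.
Adding the 3 first-order conditions: 725 − 12Q = 0, so Q = 725/12.
Back-substituting: q_X = (215 − 725/4)/3 = 45/4, q_M = (235 − 725/4)/3 = 215/12, q_B = (275 − 725/4)/3 = 125/4.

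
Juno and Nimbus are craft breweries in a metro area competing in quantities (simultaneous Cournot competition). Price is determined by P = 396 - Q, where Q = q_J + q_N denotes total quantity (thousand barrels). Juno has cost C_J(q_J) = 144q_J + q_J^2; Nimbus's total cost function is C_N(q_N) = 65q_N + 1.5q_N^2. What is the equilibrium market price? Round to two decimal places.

290.68

Juno's profit: π_J = (396 - Q)q_J - (144q_J + q_J²). Setting ∂π_J/∂q_J = 0: 252 - 4q_J - (q_N) = 0.
Nimbus's profit: π_N = (396 - Q)q_N - (65q_N + (3/2)q_N²). Setting ∂π_N/∂q_N = 0: 331 - 5q_N - (q_J) = 0.
Rearranging gives the reaction functions q_J = (252 - q_N)/4 and q_N = (331 - q_J)/5.
Solving the pair: q_J = 929/19, q_N = 1072/19.
Total output Q = 105.3158, so price P = 396 - 105.3158 = 290.6842.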